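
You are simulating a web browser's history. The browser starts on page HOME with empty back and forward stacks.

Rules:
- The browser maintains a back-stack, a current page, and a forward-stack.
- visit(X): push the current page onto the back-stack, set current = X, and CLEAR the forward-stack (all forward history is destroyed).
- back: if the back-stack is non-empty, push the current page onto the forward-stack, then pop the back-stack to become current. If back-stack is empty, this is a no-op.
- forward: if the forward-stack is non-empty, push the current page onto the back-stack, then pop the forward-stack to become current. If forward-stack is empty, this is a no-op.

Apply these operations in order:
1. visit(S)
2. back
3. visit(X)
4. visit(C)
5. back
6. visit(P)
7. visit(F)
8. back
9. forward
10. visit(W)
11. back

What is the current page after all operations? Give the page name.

Answer: F

Derivation:
After 1 (visit(S)): cur=S back=1 fwd=0
After 2 (back): cur=HOME back=0 fwd=1
After 3 (visit(X)): cur=X back=1 fwd=0
After 4 (visit(C)): cur=C back=2 fwd=0
After 5 (back): cur=X back=1 fwd=1
After 6 (visit(P)): cur=P back=2 fwd=0
After 7 (visit(F)): cur=F back=3 fwd=0
After 8 (back): cur=P back=2 fwd=1
After 9 (forward): cur=F back=3 fwd=0
After 10 (visit(W)): cur=W back=4 fwd=0
After 11 (back): cur=F back=3 fwd=1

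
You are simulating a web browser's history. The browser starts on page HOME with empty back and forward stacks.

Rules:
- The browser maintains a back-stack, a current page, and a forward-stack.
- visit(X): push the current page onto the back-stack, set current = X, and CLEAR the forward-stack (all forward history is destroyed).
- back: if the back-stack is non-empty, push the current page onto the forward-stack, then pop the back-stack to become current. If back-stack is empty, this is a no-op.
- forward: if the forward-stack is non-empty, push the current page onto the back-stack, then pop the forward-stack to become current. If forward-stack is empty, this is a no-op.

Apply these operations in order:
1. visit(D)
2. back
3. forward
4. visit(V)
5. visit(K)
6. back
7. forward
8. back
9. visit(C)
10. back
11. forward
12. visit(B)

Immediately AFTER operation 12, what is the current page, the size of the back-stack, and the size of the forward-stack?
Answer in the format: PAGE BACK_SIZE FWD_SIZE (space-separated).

After 1 (visit(D)): cur=D back=1 fwd=0
After 2 (back): cur=HOME back=0 fwd=1
After 3 (forward): cur=D back=1 fwd=0
After 4 (visit(V)): cur=V back=2 fwd=0
After 5 (visit(K)): cur=K back=3 fwd=0
After 6 (back): cur=V back=2 fwd=1
After 7 (forward): cur=K back=3 fwd=0
After 8 (back): cur=V back=2 fwd=1
After 9 (visit(C)): cur=C back=3 fwd=0
After 10 (back): cur=V back=2 fwd=1
After 11 (forward): cur=C back=3 fwd=0
After 12 (visit(B)): cur=B back=4 fwd=0

B 4 0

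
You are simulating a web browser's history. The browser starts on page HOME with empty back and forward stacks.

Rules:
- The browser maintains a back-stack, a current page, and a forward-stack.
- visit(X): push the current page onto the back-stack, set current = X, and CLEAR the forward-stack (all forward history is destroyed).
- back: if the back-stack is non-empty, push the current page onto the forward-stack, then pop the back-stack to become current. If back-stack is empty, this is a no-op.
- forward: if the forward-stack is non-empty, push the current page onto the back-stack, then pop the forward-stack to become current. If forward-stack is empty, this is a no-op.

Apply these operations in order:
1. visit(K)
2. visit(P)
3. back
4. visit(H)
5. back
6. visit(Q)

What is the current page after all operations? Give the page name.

After 1 (visit(K)): cur=K back=1 fwd=0
After 2 (visit(P)): cur=P back=2 fwd=0
After 3 (back): cur=K back=1 fwd=1
After 4 (visit(H)): cur=H back=2 fwd=0
After 5 (back): cur=K back=1 fwd=1
After 6 (visit(Q)): cur=Q back=2 fwd=0

Answer: Q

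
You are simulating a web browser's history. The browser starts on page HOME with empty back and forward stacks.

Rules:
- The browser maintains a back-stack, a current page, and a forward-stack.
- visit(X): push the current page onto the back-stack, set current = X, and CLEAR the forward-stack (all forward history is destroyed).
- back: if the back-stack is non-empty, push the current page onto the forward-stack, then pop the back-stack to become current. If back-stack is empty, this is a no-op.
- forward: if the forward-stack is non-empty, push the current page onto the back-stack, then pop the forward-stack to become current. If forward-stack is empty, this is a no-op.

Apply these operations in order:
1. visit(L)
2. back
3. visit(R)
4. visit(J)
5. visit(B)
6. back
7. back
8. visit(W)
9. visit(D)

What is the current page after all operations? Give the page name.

Answer: D

Derivation:
After 1 (visit(L)): cur=L back=1 fwd=0
After 2 (back): cur=HOME back=0 fwd=1
After 3 (visit(R)): cur=R back=1 fwd=0
After 4 (visit(J)): cur=J back=2 fwd=0
After 5 (visit(B)): cur=B back=3 fwd=0
After 6 (back): cur=J back=2 fwd=1
After 7 (back): cur=R back=1 fwd=2
After 8 (visit(W)): cur=W back=2 fwd=0
After 9 (visit(D)): cur=D back=3 fwd=0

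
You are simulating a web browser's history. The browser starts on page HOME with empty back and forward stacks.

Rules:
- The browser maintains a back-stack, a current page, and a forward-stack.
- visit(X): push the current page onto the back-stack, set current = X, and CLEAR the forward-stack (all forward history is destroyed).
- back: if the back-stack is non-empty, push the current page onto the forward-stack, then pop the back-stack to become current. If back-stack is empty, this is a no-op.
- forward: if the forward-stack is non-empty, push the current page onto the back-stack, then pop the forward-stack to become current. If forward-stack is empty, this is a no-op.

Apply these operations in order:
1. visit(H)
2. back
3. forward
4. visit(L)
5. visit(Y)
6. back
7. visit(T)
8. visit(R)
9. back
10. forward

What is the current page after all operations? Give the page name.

Answer: R

Derivation:
After 1 (visit(H)): cur=H back=1 fwd=0
After 2 (back): cur=HOME back=0 fwd=1
After 3 (forward): cur=H back=1 fwd=0
After 4 (visit(L)): cur=L back=2 fwd=0
After 5 (visit(Y)): cur=Y back=3 fwd=0
After 6 (back): cur=L back=2 fwd=1
After 7 (visit(T)): cur=T back=3 fwd=0
After 8 (visit(R)): cur=R back=4 fwd=0
After 9 (back): cur=T back=3 fwd=1
After 10 (forward): cur=R back=4 fwd=0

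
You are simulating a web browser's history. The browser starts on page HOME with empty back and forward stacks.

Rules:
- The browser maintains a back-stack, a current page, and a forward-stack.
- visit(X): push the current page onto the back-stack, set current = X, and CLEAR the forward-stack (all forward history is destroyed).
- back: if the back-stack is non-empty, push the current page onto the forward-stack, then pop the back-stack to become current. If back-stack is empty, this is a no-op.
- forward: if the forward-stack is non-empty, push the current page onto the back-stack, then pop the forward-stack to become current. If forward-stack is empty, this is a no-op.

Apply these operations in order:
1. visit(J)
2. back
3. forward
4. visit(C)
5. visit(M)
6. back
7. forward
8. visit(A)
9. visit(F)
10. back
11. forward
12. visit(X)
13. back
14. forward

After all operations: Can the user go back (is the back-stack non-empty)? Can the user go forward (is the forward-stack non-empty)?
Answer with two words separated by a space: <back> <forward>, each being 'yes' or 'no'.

Answer: yes no

Derivation:
After 1 (visit(J)): cur=J back=1 fwd=0
After 2 (back): cur=HOME back=0 fwd=1
After 3 (forward): cur=J back=1 fwd=0
After 4 (visit(C)): cur=C back=2 fwd=0
After 5 (visit(M)): cur=M back=3 fwd=0
After 6 (back): cur=C back=2 fwd=1
After 7 (forward): cur=M back=3 fwd=0
After 8 (visit(A)): cur=A back=4 fwd=0
After 9 (visit(F)): cur=F back=5 fwd=0
After 10 (back): cur=A back=4 fwd=1
After 11 (forward): cur=F back=5 fwd=0
After 12 (visit(X)): cur=X back=6 fwd=0
After 13 (back): cur=F back=5 fwd=1
After 14 (forward): cur=X back=6 fwd=0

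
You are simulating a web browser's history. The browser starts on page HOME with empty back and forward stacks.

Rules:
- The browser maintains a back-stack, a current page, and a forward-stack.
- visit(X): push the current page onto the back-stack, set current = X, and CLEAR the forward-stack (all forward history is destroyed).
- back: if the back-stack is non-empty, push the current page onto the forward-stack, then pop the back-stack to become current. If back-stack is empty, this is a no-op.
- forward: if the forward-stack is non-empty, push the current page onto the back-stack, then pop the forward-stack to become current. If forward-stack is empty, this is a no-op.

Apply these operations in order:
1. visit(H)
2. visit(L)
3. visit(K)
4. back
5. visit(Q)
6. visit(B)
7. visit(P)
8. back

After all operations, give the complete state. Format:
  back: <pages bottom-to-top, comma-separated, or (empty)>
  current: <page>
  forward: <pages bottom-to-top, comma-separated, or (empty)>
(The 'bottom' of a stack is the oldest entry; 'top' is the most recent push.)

After 1 (visit(H)): cur=H back=1 fwd=0
After 2 (visit(L)): cur=L back=2 fwd=0
After 3 (visit(K)): cur=K back=3 fwd=0
After 4 (back): cur=L back=2 fwd=1
After 5 (visit(Q)): cur=Q back=3 fwd=0
After 6 (visit(B)): cur=B back=4 fwd=0
After 7 (visit(P)): cur=P back=5 fwd=0
After 8 (back): cur=B back=4 fwd=1

Answer: back: HOME,H,L,Q
current: B
forward: P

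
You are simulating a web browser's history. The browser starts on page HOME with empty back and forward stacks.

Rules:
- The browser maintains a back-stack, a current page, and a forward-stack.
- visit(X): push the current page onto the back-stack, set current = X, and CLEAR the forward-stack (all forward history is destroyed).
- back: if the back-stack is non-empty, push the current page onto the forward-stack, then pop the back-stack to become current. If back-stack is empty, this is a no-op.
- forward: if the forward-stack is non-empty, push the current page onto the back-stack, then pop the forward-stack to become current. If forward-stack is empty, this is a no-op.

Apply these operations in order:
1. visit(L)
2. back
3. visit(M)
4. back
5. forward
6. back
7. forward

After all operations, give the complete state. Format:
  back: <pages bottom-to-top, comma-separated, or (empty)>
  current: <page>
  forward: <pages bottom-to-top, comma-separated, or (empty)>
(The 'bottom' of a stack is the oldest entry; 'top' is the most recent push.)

After 1 (visit(L)): cur=L back=1 fwd=0
After 2 (back): cur=HOME back=0 fwd=1
After 3 (visit(M)): cur=M back=1 fwd=0
After 4 (back): cur=HOME back=0 fwd=1
After 5 (forward): cur=M back=1 fwd=0
After 6 (back): cur=HOME back=0 fwd=1
After 7 (forward): cur=M back=1 fwd=0

Answer: back: HOME
current: M
forward: (empty)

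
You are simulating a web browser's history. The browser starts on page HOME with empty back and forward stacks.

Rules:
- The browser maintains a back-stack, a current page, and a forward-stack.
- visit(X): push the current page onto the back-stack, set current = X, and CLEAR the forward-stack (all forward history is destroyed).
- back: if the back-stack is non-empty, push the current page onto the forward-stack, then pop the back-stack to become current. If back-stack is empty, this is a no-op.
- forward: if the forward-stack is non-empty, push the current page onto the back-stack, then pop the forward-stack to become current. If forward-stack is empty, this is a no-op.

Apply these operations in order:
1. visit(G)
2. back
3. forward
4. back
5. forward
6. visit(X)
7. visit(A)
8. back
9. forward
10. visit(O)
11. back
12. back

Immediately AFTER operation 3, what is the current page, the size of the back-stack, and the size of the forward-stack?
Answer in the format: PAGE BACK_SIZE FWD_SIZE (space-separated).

After 1 (visit(G)): cur=G back=1 fwd=0
After 2 (back): cur=HOME back=0 fwd=1
After 3 (forward): cur=G back=1 fwd=0

G 1 0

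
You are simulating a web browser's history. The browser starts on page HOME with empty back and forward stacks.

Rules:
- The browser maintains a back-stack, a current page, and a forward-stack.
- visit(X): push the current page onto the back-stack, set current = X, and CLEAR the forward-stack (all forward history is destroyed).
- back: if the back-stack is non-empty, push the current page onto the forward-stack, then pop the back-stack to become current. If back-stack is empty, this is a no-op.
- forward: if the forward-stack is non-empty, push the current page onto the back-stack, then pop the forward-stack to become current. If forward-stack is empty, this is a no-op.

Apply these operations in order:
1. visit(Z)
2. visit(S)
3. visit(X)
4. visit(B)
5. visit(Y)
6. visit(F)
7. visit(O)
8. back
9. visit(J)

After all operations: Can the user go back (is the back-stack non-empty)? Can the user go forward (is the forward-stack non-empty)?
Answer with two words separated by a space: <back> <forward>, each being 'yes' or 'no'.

Answer: yes no

Derivation:
After 1 (visit(Z)): cur=Z back=1 fwd=0
After 2 (visit(S)): cur=S back=2 fwd=0
After 3 (visit(X)): cur=X back=3 fwd=0
After 4 (visit(B)): cur=B back=4 fwd=0
After 5 (visit(Y)): cur=Y back=5 fwd=0
After 6 (visit(F)): cur=F back=6 fwd=0
After 7 (visit(O)): cur=O back=7 fwd=0
After 8 (back): cur=F back=6 fwd=1
After 9 (visit(J)): cur=J back=7 fwd=0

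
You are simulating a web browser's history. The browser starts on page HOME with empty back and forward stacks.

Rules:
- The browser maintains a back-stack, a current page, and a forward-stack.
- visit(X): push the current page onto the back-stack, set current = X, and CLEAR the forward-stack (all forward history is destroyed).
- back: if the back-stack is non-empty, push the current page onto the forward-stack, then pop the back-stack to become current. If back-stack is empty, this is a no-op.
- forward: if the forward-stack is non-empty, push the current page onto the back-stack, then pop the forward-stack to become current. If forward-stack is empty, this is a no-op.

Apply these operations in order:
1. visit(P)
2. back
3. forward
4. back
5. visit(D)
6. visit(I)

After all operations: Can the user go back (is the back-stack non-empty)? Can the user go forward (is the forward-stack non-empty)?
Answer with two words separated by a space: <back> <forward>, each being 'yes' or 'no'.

After 1 (visit(P)): cur=P back=1 fwd=0
After 2 (back): cur=HOME back=0 fwd=1
After 3 (forward): cur=P back=1 fwd=0
After 4 (back): cur=HOME back=0 fwd=1
After 5 (visit(D)): cur=D back=1 fwd=0
After 6 (visit(I)): cur=I back=2 fwd=0

Answer: yes no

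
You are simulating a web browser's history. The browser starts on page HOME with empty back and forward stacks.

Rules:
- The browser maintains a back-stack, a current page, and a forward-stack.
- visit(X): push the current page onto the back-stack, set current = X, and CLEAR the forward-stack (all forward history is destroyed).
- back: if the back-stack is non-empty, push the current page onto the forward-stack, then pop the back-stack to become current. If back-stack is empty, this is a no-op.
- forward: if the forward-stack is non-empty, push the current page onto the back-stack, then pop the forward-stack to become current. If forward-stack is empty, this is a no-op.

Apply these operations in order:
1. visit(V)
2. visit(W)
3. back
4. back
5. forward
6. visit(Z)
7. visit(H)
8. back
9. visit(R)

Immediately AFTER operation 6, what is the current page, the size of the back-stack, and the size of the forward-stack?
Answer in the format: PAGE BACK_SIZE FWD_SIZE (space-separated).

After 1 (visit(V)): cur=V back=1 fwd=0
After 2 (visit(W)): cur=W back=2 fwd=0
After 3 (back): cur=V back=1 fwd=1
After 4 (back): cur=HOME back=0 fwd=2
After 5 (forward): cur=V back=1 fwd=1
After 6 (visit(Z)): cur=Z back=2 fwd=0

Z 2 0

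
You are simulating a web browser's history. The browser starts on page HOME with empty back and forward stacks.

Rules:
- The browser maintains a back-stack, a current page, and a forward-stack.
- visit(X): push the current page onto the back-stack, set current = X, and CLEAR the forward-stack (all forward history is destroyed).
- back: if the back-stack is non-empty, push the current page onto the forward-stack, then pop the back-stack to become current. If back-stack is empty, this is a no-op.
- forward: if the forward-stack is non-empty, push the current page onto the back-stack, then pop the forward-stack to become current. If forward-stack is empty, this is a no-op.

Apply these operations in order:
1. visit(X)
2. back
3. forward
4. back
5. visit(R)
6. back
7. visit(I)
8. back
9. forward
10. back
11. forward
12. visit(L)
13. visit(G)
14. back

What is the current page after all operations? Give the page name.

After 1 (visit(X)): cur=X back=1 fwd=0
After 2 (back): cur=HOME back=0 fwd=1
After 3 (forward): cur=X back=1 fwd=0
After 4 (back): cur=HOME back=0 fwd=1
After 5 (visit(R)): cur=R back=1 fwd=0
After 6 (back): cur=HOME back=0 fwd=1
After 7 (visit(I)): cur=I back=1 fwd=0
After 8 (back): cur=HOME back=0 fwd=1
After 9 (forward): cur=I back=1 fwd=0
After 10 (back): cur=HOME back=0 fwd=1
After 11 (forward): cur=I back=1 fwd=0
After 12 (visit(L)): cur=L back=2 fwd=0
After 13 (visit(G)): cur=G back=3 fwd=0
After 14 (back): cur=L back=2 fwd=1

Answer: L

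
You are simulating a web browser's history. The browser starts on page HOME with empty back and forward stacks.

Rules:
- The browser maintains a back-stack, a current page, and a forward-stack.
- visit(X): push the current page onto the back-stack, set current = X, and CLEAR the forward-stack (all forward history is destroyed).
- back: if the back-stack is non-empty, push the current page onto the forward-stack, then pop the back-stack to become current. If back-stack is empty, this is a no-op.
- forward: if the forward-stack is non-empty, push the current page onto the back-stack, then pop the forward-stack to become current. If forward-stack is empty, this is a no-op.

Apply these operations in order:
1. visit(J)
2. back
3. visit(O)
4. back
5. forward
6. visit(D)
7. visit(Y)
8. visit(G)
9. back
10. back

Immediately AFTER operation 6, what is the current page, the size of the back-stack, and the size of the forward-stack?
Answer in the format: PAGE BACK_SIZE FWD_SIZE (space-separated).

After 1 (visit(J)): cur=J back=1 fwd=0
After 2 (back): cur=HOME back=0 fwd=1
After 3 (visit(O)): cur=O back=1 fwd=0
After 4 (back): cur=HOME back=0 fwd=1
After 5 (forward): cur=O back=1 fwd=0
After 6 (visit(D)): cur=D back=2 fwd=0

D 2 0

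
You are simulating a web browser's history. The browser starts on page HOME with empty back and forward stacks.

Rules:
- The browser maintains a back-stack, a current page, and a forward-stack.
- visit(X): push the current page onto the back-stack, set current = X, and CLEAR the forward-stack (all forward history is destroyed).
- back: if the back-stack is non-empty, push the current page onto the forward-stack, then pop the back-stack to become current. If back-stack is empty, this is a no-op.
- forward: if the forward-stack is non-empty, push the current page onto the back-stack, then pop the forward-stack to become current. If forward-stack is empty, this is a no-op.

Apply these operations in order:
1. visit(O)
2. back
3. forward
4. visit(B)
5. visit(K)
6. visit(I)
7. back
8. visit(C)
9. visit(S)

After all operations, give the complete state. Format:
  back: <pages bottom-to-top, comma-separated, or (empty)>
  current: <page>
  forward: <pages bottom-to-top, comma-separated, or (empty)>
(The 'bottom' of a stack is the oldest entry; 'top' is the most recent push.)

Answer: back: HOME,O,B,K,C
current: S
forward: (empty)

Derivation:
After 1 (visit(O)): cur=O back=1 fwd=0
After 2 (back): cur=HOME back=0 fwd=1
After 3 (forward): cur=O back=1 fwd=0
After 4 (visit(B)): cur=B back=2 fwd=0
After 5 (visit(K)): cur=K back=3 fwd=0
After 6 (visit(I)): cur=I back=4 fwd=0
After 7 (back): cur=K back=3 fwd=1
After 8 (visit(C)): cur=C back=4 fwd=0
After 9 (visit(S)): cur=S back=5 fwd=0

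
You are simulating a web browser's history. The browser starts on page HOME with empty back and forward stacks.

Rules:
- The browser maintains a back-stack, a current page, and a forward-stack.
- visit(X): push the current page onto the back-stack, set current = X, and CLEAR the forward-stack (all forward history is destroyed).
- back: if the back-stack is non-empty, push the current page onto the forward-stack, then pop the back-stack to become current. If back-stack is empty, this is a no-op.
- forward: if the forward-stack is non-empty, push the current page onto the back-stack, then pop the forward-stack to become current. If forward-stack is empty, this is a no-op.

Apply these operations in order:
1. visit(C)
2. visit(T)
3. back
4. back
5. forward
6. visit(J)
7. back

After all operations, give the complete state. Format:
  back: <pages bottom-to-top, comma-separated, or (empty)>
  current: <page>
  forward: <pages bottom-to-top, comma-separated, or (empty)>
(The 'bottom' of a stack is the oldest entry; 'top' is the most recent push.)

Answer: back: HOME
current: C
forward: J

Derivation:
After 1 (visit(C)): cur=C back=1 fwd=0
After 2 (visit(T)): cur=T back=2 fwd=0
After 3 (back): cur=C back=1 fwd=1
After 4 (back): cur=HOME back=0 fwd=2
After 5 (forward): cur=C back=1 fwd=1
After 6 (visit(J)): cur=J back=2 fwd=0
After 7 (back): cur=C back=1 fwd=1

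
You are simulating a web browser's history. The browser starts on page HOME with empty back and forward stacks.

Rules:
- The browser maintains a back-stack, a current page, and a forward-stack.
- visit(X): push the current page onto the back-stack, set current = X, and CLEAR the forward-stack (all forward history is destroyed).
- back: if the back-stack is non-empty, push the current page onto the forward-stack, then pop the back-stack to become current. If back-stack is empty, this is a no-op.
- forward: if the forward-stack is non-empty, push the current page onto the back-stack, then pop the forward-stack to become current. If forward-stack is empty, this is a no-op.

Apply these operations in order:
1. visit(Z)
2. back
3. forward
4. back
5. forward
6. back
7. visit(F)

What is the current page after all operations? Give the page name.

Answer: F

Derivation:
After 1 (visit(Z)): cur=Z back=1 fwd=0
After 2 (back): cur=HOME back=0 fwd=1
After 3 (forward): cur=Z back=1 fwd=0
After 4 (back): cur=HOME back=0 fwd=1
After 5 (forward): cur=Z back=1 fwd=0
After 6 (back): cur=HOME back=0 fwd=1
After 7 (visit(F)): cur=F back=1 fwd=0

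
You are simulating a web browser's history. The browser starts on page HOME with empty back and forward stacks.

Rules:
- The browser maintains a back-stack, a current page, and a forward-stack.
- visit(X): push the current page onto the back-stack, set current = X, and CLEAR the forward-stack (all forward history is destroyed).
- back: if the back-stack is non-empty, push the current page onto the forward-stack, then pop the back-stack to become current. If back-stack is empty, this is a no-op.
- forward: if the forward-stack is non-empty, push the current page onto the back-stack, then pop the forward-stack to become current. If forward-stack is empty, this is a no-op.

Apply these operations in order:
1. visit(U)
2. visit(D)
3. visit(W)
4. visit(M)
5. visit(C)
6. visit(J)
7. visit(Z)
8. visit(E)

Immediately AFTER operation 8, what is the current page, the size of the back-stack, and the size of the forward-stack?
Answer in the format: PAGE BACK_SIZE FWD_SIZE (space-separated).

After 1 (visit(U)): cur=U back=1 fwd=0
After 2 (visit(D)): cur=D back=2 fwd=0
After 3 (visit(W)): cur=W back=3 fwd=0
After 4 (visit(M)): cur=M back=4 fwd=0
After 5 (visit(C)): cur=C back=5 fwd=0
After 6 (visit(J)): cur=J back=6 fwd=0
After 7 (visit(Z)): cur=Z back=7 fwd=0
After 8 (visit(E)): cur=E back=8 fwd=0

E 8 0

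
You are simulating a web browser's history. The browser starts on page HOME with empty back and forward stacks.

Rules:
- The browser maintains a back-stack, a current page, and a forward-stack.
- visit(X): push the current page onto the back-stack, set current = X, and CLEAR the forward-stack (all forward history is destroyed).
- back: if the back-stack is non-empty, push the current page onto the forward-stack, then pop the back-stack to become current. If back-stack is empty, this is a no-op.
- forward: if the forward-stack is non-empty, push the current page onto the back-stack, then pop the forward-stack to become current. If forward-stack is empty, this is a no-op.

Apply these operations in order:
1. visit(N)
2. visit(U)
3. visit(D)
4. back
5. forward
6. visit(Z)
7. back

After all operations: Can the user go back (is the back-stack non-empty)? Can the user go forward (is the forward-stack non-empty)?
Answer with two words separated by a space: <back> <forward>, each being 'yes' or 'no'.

Answer: yes yes

Derivation:
After 1 (visit(N)): cur=N back=1 fwd=0
After 2 (visit(U)): cur=U back=2 fwd=0
After 3 (visit(D)): cur=D back=3 fwd=0
After 4 (back): cur=U back=2 fwd=1
After 5 (forward): cur=D back=3 fwd=0
After 6 (visit(Z)): cur=Z back=4 fwd=0
After 7 (back): cur=D back=3 fwd=1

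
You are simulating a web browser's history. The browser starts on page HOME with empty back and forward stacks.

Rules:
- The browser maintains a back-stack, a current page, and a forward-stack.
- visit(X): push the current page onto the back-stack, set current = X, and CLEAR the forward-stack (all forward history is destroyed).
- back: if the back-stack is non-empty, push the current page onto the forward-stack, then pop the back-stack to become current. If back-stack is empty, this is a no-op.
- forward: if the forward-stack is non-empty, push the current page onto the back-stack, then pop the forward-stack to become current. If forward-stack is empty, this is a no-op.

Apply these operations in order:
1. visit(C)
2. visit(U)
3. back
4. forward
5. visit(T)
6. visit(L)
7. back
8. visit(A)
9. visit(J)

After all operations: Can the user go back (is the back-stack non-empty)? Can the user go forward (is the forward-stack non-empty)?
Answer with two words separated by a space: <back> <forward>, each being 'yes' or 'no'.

Answer: yes no

Derivation:
After 1 (visit(C)): cur=C back=1 fwd=0
After 2 (visit(U)): cur=U back=2 fwd=0
After 3 (back): cur=C back=1 fwd=1
After 4 (forward): cur=U back=2 fwd=0
After 5 (visit(T)): cur=T back=3 fwd=0
After 6 (visit(L)): cur=L back=4 fwd=0
After 7 (back): cur=T back=3 fwd=1
After 8 (visit(A)): cur=A back=4 fwd=0
After 9 (visit(J)): cur=J back=5 fwd=0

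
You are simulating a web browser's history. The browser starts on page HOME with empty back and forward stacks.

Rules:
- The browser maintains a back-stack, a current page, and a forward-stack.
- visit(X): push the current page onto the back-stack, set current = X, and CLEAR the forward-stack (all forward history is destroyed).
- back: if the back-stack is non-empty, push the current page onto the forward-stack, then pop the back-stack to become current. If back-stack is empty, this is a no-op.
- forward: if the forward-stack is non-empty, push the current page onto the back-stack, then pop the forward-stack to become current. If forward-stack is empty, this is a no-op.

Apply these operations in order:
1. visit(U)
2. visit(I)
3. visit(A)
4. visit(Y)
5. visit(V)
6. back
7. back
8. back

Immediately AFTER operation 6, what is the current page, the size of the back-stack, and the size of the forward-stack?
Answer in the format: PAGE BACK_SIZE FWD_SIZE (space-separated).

After 1 (visit(U)): cur=U back=1 fwd=0
After 2 (visit(I)): cur=I back=2 fwd=0
After 3 (visit(A)): cur=A back=3 fwd=0
After 4 (visit(Y)): cur=Y back=4 fwd=0
After 5 (visit(V)): cur=V back=5 fwd=0
After 6 (back): cur=Y back=4 fwd=1

Y 4 1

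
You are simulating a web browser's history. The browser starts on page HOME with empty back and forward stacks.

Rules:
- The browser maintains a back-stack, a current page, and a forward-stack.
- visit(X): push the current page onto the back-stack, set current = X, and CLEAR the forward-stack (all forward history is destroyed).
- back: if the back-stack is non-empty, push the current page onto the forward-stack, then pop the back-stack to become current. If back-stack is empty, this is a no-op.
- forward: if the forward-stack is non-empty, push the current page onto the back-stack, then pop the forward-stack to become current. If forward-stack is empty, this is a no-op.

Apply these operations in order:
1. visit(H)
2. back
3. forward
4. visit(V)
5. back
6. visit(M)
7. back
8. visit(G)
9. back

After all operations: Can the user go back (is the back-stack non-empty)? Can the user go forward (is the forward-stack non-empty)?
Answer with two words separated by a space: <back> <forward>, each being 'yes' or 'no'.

After 1 (visit(H)): cur=H back=1 fwd=0
After 2 (back): cur=HOME back=0 fwd=1
After 3 (forward): cur=H back=1 fwd=0
After 4 (visit(V)): cur=V back=2 fwd=0
After 5 (back): cur=H back=1 fwd=1
After 6 (visit(M)): cur=M back=2 fwd=0
After 7 (back): cur=H back=1 fwd=1
After 8 (visit(G)): cur=G back=2 fwd=0
After 9 (back): cur=H back=1 fwd=1

Answer: yes yes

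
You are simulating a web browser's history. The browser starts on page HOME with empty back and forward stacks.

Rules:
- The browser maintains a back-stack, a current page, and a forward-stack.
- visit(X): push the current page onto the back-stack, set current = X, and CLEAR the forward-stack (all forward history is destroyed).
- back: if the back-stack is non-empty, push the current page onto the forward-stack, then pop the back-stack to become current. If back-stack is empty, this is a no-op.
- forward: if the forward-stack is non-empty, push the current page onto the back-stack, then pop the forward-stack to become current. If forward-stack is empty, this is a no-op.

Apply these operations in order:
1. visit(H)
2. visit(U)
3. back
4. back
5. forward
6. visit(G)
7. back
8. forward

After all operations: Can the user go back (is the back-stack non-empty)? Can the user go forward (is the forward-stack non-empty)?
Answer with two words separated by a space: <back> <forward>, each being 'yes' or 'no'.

Answer: yes no

Derivation:
After 1 (visit(H)): cur=H back=1 fwd=0
After 2 (visit(U)): cur=U back=2 fwd=0
After 3 (back): cur=H back=1 fwd=1
After 4 (back): cur=HOME back=0 fwd=2
After 5 (forward): cur=H back=1 fwd=1
After 6 (visit(G)): cur=G back=2 fwd=0
After 7 (back): cur=H back=1 fwd=1
After 8 (forward): cur=G back=2 fwd=0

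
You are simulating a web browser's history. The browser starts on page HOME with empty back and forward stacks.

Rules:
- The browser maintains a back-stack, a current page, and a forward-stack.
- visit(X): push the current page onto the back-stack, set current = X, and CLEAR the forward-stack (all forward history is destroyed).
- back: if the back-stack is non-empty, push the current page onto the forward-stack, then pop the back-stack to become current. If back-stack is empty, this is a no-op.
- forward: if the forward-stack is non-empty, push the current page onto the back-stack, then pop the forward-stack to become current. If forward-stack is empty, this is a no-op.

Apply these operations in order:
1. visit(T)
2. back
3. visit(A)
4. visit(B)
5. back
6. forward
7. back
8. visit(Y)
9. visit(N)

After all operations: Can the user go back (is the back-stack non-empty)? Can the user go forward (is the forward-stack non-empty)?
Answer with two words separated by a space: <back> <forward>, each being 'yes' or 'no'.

Answer: yes no

Derivation:
After 1 (visit(T)): cur=T back=1 fwd=0
After 2 (back): cur=HOME back=0 fwd=1
After 3 (visit(A)): cur=A back=1 fwd=0
After 4 (visit(B)): cur=B back=2 fwd=0
After 5 (back): cur=A back=1 fwd=1
After 6 (forward): cur=B back=2 fwd=0
After 7 (back): cur=A back=1 fwd=1
After 8 (visit(Y)): cur=Y back=2 fwd=0
After 9 (visit(N)): cur=N back=3 fwd=0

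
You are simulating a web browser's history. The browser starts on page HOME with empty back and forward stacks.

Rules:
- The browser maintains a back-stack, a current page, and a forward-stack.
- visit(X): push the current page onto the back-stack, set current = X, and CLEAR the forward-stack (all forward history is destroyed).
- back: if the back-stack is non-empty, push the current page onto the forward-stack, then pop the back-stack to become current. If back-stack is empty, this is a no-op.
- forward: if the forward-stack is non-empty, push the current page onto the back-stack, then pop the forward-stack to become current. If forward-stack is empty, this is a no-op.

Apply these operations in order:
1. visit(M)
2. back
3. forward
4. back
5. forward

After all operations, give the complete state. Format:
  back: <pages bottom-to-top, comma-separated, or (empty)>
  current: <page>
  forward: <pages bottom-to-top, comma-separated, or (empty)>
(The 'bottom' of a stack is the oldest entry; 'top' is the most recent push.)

Answer: back: HOME
current: M
forward: (empty)

Derivation:
After 1 (visit(M)): cur=M back=1 fwd=0
After 2 (back): cur=HOME back=0 fwd=1
After 3 (forward): cur=M back=1 fwd=0
After 4 (back): cur=HOME back=0 fwd=1
After 5 (forward): cur=M back=1 fwd=0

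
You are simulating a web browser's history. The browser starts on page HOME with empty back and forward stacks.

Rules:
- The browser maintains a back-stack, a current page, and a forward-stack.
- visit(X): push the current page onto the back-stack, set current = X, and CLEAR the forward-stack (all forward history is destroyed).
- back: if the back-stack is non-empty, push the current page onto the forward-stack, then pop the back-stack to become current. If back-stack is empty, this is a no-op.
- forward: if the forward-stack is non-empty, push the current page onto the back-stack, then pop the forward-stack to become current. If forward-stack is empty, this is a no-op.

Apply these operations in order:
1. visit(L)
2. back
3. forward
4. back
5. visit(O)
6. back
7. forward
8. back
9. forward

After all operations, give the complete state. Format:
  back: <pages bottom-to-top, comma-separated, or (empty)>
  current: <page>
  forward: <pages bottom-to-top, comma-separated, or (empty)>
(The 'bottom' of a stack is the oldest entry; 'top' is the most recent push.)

After 1 (visit(L)): cur=L back=1 fwd=0
After 2 (back): cur=HOME back=0 fwd=1
After 3 (forward): cur=L back=1 fwd=0
After 4 (back): cur=HOME back=0 fwd=1
After 5 (visit(O)): cur=O back=1 fwd=0
After 6 (back): cur=HOME back=0 fwd=1
After 7 (forward): cur=O back=1 fwd=0
After 8 (back): cur=HOME back=0 fwd=1
After 9 (forward): cur=O back=1 fwd=0

Answer: back: HOME
current: O
forward: (empty)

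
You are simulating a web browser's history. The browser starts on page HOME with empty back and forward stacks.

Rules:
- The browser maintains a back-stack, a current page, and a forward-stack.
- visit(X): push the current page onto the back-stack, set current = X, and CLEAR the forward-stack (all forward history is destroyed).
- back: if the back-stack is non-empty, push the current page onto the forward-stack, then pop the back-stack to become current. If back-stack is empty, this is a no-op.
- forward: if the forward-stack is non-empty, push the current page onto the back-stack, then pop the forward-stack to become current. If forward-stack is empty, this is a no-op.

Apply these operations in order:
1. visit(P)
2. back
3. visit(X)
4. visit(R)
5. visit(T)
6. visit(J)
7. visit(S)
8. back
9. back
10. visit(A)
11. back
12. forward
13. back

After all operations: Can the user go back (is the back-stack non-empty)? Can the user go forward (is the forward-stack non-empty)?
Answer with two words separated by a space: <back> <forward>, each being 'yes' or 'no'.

After 1 (visit(P)): cur=P back=1 fwd=0
After 2 (back): cur=HOME back=0 fwd=1
After 3 (visit(X)): cur=X back=1 fwd=0
After 4 (visit(R)): cur=R back=2 fwd=0
After 5 (visit(T)): cur=T back=3 fwd=0
After 6 (visit(J)): cur=J back=4 fwd=0
After 7 (visit(S)): cur=S back=5 fwd=0
After 8 (back): cur=J back=4 fwd=1
After 9 (back): cur=T back=3 fwd=2
After 10 (visit(A)): cur=A back=4 fwd=0
After 11 (back): cur=T back=3 fwd=1
After 12 (forward): cur=A back=4 fwd=0
After 13 (back): cur=T back=3 fwd=1

Answer: yes yes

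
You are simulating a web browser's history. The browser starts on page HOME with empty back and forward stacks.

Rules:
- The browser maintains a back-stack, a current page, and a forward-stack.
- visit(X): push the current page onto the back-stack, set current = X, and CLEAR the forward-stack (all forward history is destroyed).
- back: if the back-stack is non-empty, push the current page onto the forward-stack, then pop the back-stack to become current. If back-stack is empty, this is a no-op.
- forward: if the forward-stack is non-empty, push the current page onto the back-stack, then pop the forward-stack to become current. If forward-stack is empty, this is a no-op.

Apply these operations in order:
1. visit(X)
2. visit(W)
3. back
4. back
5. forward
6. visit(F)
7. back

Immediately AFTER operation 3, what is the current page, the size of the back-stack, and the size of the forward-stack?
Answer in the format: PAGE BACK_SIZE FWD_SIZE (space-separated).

After 1 (visit(X)): cur=X back=1 fwd=0
After 2 (visit(W)): cur=W back=2 fwd=0
After 3 (back): cur=X back=1 fwd=1

X 1 1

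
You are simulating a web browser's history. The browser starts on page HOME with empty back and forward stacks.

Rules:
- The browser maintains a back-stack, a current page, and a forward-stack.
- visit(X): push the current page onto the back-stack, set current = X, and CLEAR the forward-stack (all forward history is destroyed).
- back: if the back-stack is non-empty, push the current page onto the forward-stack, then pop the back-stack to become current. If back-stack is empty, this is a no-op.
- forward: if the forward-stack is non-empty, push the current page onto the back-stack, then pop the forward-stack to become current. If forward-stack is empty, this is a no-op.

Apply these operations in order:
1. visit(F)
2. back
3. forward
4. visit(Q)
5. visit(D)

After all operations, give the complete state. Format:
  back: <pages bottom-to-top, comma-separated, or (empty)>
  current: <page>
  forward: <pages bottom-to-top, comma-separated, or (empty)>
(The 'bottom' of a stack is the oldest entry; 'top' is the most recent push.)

Answer: back: HOME,F,Q
current: D
forward: (empty)

Derivation:
After 1 (visit(F)): cur=F back=1 fwd=0
After 2 (back): cur=HOME back=0 fwd=1
After 3 (forward): cur=F back=1 fwd=0
After 4 (visit(Q)): cur=Q back=2 fwd=0
After 5 (visit(D)): cur=D back=3 fwd=0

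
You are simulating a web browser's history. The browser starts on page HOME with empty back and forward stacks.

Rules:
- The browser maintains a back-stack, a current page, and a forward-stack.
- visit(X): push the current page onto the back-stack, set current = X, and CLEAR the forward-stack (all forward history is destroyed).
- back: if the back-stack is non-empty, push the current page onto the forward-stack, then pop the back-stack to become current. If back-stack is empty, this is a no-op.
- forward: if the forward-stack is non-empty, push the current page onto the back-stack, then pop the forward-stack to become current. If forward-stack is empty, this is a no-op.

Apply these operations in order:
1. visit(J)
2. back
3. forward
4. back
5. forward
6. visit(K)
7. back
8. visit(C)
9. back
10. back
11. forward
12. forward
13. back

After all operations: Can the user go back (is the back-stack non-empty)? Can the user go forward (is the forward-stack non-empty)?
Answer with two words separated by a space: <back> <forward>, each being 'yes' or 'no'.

Answer: yes yes

Derivation:
After 1 (visit(J)): cur=J back=1 fwd=0
After 2 (back): cur=HOME back=0 fwd=1
After 3 (forward): cur=J back=1 fwd=0
After 4 (back): cur=HOME back=0 fwd=1
After 5 (forward): cur=J back=1 fwd=0
After 6 (visit(K)): cur=K back=2 fwd=0
After 7 (back): cur=J back=1 fwd=1
After 8 (visit(C)): cur=C back=2 fwd=0
After 9 (back): cur=J back=1 fwd=1
After 10 (back): cur=HOME back=0 fwd=2
After 11 (forward): cur=J back=1 fwd=1
After 12 (forward): cur=C back=2 fwd=0
After 13 (back): cur=J back=1 fwd=1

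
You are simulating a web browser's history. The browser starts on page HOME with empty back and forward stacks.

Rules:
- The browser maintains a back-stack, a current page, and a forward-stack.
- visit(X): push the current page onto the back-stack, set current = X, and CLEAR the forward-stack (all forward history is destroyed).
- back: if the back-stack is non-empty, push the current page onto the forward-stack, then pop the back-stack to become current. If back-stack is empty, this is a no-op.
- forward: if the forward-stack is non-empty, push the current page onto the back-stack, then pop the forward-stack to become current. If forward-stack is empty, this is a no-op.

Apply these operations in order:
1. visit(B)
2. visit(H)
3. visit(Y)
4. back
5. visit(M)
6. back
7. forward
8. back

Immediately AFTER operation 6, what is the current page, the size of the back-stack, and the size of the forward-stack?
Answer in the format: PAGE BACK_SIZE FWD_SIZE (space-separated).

After 1 (visit(B)): cur=B back=1 fwd=0
After 2 (visit(H)): cur=H back=2 fwd=0
After 3 (visit(Y)): cur=Y back=3 fwd=0
After 4 (back): cur=H back=2 fwd=1
After 5 (visit(M)): cur=M back=3 fwd=0
After 6 (back): cur=H back=2 fwd=1

H 2 1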